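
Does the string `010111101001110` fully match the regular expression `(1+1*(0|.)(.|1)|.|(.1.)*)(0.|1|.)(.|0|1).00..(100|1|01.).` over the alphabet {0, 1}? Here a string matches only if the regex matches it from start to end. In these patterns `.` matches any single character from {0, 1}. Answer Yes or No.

Yes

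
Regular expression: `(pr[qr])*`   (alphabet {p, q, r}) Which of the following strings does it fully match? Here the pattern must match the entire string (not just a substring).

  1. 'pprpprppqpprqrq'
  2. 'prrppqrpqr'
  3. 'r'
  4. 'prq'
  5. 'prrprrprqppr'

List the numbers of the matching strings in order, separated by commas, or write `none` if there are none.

4

1 → no match
2 → no match
3 → no match
4 → match
5 → no match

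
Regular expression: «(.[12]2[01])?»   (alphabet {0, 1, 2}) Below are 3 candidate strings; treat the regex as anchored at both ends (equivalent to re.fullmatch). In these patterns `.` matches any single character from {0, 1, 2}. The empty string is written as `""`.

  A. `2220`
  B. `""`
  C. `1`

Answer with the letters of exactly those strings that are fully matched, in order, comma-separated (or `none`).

A. `2220` → match
B. `""` → match
C. `1` → no match

A, B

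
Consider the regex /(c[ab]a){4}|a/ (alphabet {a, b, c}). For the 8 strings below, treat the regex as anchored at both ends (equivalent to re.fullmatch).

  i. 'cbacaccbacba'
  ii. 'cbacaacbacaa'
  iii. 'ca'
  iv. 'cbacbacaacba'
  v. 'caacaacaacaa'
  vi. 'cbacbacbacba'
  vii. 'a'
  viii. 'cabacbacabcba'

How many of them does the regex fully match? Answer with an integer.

5

i → no match
ii → match
iii → no match
iv → match
v → match
vi → match
vii → match
viii → no match
Total matched: 5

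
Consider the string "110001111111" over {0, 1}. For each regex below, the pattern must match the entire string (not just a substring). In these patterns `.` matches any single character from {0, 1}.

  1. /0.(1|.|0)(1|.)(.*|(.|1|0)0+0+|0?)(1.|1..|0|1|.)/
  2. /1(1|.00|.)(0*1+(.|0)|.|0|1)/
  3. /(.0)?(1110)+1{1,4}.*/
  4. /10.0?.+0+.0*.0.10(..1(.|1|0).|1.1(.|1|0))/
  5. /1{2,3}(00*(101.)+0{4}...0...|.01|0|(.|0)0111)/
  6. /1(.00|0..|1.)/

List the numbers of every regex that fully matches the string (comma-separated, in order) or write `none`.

1 → no match — must start with "0"
2 → match
3 → no match
4 → no match — must start with "10"
5 → no match
6 → no match

2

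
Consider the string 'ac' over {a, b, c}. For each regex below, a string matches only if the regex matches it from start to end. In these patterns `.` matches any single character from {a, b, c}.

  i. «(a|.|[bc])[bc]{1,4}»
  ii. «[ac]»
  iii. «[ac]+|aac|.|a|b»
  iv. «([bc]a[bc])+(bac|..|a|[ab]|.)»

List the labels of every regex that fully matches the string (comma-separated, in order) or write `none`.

i, iii

i → match
ii → no match
iii → match
iv → no match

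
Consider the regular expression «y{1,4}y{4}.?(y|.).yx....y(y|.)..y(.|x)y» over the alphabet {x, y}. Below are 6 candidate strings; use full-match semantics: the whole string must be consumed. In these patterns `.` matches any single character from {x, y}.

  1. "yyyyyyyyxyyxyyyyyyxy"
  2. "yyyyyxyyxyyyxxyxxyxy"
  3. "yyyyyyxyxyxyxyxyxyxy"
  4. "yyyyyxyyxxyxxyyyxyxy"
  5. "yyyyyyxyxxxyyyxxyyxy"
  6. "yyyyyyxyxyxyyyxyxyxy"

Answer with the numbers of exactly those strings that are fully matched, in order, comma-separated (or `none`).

1, 3, 4, 5, 6

1 → match
2 → no match
3 → match
4 → match
5 → match
6 → match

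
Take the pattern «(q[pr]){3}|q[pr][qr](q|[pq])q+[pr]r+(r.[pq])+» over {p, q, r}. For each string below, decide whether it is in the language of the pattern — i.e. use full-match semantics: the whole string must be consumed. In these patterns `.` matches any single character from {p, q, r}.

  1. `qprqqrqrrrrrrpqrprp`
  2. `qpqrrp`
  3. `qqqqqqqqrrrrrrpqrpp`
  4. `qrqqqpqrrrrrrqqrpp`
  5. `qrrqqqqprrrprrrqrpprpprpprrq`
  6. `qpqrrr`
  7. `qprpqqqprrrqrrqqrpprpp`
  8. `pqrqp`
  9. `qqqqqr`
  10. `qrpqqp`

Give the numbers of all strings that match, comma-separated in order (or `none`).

none

1 → no match
2 → no match
3 → no match
4 → no match
5 → no match
6 → no match
7 → no match
8 → no match — must start with `q`
9 → no match
10 → no match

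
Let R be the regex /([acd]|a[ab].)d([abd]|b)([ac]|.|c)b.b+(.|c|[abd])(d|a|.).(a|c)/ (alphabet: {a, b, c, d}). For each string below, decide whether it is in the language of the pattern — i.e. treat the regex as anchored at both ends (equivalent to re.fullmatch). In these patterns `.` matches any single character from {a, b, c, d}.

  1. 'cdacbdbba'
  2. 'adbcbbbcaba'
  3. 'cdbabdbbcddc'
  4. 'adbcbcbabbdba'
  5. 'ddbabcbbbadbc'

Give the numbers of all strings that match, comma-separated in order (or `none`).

2, 3, 5

1 → no match
2 → match
3 → match
4 → no match
5 → match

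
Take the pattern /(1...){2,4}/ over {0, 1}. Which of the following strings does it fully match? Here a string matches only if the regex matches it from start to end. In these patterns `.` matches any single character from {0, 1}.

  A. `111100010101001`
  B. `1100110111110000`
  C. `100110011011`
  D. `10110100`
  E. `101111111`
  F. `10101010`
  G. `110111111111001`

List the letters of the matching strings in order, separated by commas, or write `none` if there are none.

A → no match
B → no match
C → match
D → no match
E → no match
F → match
G → no match

C, F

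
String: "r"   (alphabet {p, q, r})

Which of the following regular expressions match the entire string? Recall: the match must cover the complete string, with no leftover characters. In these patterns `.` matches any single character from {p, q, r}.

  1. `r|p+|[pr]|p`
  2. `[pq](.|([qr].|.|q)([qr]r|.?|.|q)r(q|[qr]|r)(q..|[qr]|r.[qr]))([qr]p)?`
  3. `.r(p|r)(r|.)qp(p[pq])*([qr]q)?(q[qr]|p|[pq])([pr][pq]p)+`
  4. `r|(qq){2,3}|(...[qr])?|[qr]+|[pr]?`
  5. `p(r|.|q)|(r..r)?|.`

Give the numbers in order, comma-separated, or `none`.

1, 4, 5

1 → match
2 → no match
3 → no match — must end with "p"
4 → match
5 → match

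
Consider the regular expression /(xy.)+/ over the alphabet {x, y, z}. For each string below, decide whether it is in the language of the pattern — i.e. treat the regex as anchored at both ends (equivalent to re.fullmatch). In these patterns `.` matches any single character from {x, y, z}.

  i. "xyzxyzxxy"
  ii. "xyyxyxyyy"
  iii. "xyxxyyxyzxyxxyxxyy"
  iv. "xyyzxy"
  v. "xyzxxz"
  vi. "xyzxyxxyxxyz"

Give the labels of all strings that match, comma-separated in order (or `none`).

i → no match
ii → no match
iii → match
iv → no match
v → no match
vi → match

iii, vi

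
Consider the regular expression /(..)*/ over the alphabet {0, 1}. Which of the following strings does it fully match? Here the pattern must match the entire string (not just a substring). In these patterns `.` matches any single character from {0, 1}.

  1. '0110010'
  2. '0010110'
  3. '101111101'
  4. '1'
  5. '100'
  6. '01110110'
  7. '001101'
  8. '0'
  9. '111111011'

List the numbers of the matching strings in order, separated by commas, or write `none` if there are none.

1 → no match
2 → no match
3 → no match
4 → no match
5 → no match
6 → match
7 → match
8 → no match
9 → no match

6, 7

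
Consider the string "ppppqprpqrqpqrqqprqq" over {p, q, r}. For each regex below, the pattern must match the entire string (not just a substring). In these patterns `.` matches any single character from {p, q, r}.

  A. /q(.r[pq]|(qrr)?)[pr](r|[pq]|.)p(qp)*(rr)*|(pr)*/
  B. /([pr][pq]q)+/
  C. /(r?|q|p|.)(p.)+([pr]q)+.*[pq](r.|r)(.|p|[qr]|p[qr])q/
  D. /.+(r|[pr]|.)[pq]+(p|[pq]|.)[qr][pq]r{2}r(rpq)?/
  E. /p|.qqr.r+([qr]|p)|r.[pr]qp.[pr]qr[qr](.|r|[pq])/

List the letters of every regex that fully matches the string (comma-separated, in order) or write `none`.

A → no match
B → no match
C → match
D → no match
E → no match

C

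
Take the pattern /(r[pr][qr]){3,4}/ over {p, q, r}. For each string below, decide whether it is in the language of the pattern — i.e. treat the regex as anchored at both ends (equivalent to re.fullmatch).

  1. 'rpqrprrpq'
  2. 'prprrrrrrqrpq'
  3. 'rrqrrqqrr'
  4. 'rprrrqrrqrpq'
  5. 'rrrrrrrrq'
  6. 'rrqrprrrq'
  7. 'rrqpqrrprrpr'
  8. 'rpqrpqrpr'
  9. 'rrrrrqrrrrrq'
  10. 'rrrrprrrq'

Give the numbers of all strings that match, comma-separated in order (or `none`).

1, 4, 5, 6, 8, 9, 10

1 → match
2 → no match — must start with 'r'
3 → no match
4 → match
5 → match
6 → match
7 → no match
8 → match
9 → match
10 → match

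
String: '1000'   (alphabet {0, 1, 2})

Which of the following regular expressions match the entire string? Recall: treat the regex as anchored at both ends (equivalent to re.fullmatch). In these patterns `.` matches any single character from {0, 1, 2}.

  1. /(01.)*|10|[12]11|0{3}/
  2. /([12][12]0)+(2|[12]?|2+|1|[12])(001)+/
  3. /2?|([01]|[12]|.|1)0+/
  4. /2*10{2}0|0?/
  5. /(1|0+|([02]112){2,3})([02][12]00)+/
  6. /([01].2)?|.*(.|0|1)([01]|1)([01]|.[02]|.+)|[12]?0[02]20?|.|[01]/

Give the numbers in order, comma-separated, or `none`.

3, 4, 6

1 → no match
2 → no match — must end with '001'
3 → match
4 → match
5 → no match
6 → match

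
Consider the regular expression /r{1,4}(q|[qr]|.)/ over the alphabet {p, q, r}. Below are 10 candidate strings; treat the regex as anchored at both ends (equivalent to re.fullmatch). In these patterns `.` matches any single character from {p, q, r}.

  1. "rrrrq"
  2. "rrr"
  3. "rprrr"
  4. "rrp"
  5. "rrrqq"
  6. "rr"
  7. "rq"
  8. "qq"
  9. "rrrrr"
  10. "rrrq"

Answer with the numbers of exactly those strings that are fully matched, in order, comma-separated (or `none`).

1 → match
2 → match
3 → no match
4 → match
5 → no match
6 → match
7 → match
8 → no match — must start with "r"
9 → match
10 → match

1, 2, 4, 6, 7, 9, 10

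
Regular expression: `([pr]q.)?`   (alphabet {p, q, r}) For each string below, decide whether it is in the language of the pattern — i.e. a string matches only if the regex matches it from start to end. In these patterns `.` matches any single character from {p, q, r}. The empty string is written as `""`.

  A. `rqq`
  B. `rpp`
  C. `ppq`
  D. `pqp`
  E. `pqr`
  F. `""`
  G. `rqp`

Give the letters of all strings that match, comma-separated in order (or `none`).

A. `rqq` → match
B. `rpp` → no match
C. `ppq` → no match
D. `pqp` → match
E. `pqr` → match
F. `""` → match
G. `rqp` → match

A, D, E, F, G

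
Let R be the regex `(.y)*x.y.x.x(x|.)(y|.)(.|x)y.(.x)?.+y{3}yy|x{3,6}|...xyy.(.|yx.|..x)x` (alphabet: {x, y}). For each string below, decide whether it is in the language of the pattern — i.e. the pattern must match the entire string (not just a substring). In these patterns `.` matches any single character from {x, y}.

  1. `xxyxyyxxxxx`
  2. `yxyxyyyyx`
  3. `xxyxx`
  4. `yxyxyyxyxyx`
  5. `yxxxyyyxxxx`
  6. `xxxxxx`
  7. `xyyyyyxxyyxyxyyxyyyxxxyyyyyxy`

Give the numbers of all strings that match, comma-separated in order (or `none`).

1, 2, 4, 5, 6

1 → match
2 → match
3 → no match
4 → match
5 → match
6 → match
7 → no match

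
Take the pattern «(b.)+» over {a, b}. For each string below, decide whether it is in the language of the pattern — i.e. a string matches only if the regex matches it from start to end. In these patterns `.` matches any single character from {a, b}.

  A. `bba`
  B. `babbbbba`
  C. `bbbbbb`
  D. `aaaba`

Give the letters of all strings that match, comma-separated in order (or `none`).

B, C

A → no match
B → match
C → match
D → no match — must start with `b`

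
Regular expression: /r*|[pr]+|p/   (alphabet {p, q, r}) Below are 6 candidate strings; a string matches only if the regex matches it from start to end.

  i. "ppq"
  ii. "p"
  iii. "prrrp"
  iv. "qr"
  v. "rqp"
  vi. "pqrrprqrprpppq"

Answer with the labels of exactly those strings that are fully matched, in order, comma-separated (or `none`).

i → no match
ii → match
iii → match
iv → no match
v → no match
vi → no match

ii, iii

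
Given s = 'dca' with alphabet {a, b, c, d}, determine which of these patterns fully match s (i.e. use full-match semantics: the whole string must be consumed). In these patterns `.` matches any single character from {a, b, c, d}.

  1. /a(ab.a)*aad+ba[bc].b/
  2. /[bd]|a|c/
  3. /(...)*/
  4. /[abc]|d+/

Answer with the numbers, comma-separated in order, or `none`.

1 → no match — must start with 'a'
2 → no match
3 → match
4 → no match

3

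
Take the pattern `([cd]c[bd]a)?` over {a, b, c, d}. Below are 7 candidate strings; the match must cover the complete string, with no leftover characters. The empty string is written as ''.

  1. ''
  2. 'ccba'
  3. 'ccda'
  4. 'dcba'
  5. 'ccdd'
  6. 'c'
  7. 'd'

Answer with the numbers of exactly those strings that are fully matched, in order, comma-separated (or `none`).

1 → match
2 → match
3 → match
4 → match
5 → no match
6 → no match
7 → no match

1, 2, 3, 4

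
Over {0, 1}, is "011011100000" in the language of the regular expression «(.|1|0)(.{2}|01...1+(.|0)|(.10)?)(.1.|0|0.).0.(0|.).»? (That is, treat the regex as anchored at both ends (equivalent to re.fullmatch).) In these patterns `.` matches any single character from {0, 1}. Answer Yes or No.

Yes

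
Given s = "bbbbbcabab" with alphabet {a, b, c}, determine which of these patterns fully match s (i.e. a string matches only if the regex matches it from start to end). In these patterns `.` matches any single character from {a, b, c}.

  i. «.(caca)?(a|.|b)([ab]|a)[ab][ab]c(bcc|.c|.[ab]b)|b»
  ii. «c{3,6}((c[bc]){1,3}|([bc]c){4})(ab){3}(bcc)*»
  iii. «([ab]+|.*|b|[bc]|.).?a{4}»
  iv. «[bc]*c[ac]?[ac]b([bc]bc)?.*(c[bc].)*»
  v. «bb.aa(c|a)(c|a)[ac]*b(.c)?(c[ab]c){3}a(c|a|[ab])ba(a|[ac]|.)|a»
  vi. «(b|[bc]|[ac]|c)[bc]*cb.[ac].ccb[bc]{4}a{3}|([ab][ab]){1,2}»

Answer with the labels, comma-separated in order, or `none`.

i → no match
ii → no match — must start with "c"
iii → no match — must end with "a"
iv → match
v → no match
vi → no match

iv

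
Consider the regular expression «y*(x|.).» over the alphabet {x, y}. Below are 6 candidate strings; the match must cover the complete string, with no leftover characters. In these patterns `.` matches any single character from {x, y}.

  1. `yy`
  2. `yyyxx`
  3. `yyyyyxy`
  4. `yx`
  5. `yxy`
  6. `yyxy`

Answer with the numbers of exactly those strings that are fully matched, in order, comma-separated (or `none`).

1 → match
2 → match
3 → match
4 → match
5 → match
6 → match

1, 2, 3, 4, 5, 6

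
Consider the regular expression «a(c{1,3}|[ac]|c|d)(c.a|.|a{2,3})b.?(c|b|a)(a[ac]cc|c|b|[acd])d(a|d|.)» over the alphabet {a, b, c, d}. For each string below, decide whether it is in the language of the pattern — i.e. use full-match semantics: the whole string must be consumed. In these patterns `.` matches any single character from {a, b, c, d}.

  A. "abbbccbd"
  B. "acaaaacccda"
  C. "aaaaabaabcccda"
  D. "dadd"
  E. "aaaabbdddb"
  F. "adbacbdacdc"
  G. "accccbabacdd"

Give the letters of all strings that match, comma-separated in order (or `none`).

A → no match
B → no match
C → no match
D → no match — must start with "a"
E → no match
F → no match
G → match

G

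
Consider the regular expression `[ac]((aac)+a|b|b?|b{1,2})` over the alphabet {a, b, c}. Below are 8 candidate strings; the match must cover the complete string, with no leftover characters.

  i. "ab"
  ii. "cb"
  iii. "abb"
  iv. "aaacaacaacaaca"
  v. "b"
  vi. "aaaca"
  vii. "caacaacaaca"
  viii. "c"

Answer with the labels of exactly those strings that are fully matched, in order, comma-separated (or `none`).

i, ii, iii, iv, vi, vii, viii

i → match
ii → match
iii → match
iv → match
v → no match
vi → match
vii → match
viii → match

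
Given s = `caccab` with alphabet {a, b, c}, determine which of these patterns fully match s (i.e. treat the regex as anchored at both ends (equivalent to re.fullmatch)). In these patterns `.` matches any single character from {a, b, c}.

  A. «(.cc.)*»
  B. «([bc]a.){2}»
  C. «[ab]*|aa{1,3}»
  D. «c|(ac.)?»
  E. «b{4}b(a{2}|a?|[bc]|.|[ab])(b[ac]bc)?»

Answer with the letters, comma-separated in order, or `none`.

B

A → no match
B → match
C → no match
D → no match
E → no match — must start with `b`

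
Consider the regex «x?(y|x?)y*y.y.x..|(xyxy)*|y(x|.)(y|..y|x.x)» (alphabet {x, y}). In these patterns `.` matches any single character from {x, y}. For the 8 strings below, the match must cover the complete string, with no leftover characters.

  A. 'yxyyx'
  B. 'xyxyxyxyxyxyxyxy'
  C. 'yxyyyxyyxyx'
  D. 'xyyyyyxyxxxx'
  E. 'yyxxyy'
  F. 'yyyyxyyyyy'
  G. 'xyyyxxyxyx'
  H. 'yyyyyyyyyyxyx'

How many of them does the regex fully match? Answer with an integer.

A. 'yxyyx' → no match
B → match
C. 'yxyyyxyyxyx' → no match
D. 'xyyyyyxyxxxx' → match
E. 'yyxxyy' → no match
F. 'yyyyxyyyyy' → no match
G. 'xyyyxxyxyx' → no match
H → match
Total matched: 3

3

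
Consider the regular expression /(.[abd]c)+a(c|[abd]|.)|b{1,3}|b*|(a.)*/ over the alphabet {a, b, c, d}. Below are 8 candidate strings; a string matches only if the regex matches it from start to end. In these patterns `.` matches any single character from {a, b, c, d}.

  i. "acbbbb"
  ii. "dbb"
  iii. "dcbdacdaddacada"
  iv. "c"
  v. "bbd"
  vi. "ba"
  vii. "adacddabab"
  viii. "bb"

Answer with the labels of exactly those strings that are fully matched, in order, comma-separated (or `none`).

viii

i. "acbbbb" → no match
ii. "dbb" → no match
iii → no match
iv. "c" → no match
v. "bbd" → no match
vi. "ba" → no match
vii. "adacddabab" → no match
viii. "bb" → match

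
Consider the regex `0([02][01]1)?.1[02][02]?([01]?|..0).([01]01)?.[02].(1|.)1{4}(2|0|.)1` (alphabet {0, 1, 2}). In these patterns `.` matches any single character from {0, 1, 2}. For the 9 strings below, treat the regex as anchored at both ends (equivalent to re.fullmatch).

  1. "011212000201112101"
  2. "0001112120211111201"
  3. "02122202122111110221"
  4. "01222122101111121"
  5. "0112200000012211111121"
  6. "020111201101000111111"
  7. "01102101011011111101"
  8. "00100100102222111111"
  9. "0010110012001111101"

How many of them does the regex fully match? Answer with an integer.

3

1 → no match
2 → no match
3 → no match
4 → no match
5 → match
6 → no match
7 → match
8 → no match
9 → match
Total matched: 3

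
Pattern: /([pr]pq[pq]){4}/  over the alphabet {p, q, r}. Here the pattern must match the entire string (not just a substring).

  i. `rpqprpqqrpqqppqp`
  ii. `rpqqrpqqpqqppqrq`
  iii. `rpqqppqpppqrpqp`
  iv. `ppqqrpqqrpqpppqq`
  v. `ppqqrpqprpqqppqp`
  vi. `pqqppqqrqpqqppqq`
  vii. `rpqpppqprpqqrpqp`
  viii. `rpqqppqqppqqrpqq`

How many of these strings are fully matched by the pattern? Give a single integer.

i → match
ii → no match
iii → no match
iv → match
v → match
vi → no match
vii → match
viii → match
Total matched: 5

5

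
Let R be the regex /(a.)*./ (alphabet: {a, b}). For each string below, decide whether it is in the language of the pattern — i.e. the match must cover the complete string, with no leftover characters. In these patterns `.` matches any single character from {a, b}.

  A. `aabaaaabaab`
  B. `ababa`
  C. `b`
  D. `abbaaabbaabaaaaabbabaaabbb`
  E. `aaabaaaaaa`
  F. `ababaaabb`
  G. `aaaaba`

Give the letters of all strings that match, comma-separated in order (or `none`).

A. `aabaaaabaab` → no match
B. `ababa` → match
C. `b` → match
D → no match
E. `aaabaaaaaa` → no match
F. `ababaaabb` → match
G. `aaaaba` → no match

B, C, F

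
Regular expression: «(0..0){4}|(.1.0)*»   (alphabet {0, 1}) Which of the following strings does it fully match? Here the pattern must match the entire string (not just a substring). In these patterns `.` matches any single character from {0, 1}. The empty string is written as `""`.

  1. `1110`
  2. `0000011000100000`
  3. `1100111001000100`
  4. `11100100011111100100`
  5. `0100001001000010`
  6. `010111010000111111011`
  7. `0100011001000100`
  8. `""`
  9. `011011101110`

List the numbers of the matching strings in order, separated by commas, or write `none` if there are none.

1, 2, 3, 5, 7, 8, 9

1 → match
2 → match
3 → match
4 → no match
5 → match
6 → no match
7 → match
8 → match
9 → match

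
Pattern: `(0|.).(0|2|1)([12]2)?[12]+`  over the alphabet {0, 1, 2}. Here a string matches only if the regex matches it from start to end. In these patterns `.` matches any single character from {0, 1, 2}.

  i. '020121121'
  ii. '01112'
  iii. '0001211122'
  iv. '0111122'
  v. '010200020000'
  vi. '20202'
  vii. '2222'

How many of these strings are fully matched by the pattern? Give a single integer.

i → match
ii → match
iii → match
iv → match
v → no match
vi → no match
vii → match
Total matched: 5

5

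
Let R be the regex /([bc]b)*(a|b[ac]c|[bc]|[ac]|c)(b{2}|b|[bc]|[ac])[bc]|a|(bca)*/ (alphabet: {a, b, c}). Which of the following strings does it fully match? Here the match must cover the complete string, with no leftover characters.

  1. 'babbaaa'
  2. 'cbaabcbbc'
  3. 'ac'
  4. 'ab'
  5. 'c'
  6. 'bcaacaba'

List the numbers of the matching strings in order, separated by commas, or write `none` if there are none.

none

1 → no match
2 → no match
3 → no match
4 → no match
5 → no match
6 → no match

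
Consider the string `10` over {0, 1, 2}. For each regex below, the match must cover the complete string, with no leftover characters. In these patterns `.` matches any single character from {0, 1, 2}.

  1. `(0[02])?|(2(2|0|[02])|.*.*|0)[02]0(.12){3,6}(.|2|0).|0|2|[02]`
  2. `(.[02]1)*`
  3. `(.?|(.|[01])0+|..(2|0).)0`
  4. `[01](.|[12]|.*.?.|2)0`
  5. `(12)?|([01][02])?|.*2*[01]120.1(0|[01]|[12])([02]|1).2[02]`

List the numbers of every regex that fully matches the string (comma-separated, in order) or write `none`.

3, 5

1 → no match
2 → no match
3 → match
4 → no match
5 → match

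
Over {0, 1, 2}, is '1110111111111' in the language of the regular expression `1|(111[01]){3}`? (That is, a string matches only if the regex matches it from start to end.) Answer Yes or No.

No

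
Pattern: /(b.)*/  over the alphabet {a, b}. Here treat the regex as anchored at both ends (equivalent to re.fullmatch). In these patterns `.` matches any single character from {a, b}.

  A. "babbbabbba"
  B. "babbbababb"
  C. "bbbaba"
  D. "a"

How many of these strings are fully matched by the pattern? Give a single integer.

A → match
B → match
C → match
D → no match
Total matched: 3

3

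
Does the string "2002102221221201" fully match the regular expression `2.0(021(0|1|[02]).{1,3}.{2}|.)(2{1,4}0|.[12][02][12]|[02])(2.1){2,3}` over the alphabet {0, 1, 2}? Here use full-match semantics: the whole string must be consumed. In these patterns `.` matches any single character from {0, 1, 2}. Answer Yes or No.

No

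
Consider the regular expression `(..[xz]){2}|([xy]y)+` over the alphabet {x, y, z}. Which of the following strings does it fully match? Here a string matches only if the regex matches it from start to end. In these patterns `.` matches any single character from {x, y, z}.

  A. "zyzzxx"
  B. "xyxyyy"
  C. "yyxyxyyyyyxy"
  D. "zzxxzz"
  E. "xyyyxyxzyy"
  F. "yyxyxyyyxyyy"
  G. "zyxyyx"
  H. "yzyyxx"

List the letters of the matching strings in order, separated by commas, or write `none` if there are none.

A, B, C, D, F, G

A → match
B → match
C → match
D → match
E → no match
F → match
G → match
H → no match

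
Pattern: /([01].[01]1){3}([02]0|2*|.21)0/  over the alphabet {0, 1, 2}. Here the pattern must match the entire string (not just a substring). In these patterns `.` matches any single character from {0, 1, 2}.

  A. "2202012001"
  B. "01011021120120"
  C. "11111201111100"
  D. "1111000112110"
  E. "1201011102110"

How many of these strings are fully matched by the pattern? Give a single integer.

A → no match — must end with "0"
B → no match
C → no match
D → match
E → match
Total matched: 2

2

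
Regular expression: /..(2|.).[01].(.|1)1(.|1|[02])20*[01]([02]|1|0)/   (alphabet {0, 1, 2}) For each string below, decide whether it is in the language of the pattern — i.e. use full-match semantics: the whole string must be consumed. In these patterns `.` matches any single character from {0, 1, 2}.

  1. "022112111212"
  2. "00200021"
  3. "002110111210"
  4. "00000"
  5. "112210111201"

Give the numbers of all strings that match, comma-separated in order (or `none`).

1 → match
2 → no match
3 → match
4 → no match
5 → match

1, 3, 5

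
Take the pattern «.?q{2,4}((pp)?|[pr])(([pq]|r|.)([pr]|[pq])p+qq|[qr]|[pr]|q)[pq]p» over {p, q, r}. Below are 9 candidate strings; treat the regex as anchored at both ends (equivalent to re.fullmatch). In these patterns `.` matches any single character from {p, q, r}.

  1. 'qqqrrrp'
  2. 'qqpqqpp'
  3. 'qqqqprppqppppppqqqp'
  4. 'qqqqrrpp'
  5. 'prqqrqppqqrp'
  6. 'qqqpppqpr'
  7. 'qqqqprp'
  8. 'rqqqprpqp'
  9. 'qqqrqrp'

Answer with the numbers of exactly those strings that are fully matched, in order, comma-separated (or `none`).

1 → no match
2 → no match
3 → no match
4 → match
5 → no match
6 → no match — must end with 'p'
7 → no match
8 → no match
9 → no match

4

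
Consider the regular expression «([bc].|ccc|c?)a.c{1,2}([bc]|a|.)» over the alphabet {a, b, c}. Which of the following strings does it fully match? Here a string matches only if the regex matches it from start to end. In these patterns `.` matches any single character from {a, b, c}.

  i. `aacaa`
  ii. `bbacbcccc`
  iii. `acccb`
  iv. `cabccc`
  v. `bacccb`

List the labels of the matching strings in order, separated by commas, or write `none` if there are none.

i. `aacaa` → no match
ii. `bbacbcccc` → no match
iii. `acccb` → match
iv. `cabccc` → match
v. `bacccb` → no match

iii, iv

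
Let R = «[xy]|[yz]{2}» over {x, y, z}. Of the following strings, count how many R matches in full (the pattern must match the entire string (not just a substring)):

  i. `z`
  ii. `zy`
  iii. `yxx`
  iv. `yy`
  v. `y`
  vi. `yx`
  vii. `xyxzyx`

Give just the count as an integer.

i. `z` → no match
ii. `zy` → match
iii. `yxx` → no match
iv. `yy` → match
v. `y` → match
vi. `yx` → no match
vii. `xyxzyx` → no match
Total matched: 3

3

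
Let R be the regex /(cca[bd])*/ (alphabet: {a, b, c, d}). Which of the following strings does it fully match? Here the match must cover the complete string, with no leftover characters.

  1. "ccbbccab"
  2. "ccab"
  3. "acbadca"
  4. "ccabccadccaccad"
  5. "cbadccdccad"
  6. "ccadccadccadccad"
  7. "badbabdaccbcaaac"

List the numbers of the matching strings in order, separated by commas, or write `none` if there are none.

1 → no match
2 → match
3 → no match
4 → no match
5 → no match
6 → match
7 → no match

2, 6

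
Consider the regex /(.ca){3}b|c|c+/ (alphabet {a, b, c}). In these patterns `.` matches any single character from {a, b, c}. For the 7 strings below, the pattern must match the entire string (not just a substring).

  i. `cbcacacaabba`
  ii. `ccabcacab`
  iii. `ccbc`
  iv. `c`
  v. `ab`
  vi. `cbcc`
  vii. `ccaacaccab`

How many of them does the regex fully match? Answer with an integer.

2

i → no match
ii → no match
iii → no match
iv → match
v → no match
vi → no match
vii → match
Total matched: 2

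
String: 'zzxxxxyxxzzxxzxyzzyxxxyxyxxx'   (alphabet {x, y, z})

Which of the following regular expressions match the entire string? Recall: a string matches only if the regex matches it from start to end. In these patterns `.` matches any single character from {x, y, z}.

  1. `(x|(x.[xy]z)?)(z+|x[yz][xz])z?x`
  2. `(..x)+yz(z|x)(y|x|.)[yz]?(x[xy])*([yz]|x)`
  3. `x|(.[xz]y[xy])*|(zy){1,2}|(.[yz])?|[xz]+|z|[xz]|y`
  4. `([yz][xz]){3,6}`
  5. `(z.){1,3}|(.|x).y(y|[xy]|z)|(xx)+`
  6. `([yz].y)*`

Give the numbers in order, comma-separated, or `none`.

2

1 → no match
2 → match
3 → no match
4 → no match
5 → no match
6 → no match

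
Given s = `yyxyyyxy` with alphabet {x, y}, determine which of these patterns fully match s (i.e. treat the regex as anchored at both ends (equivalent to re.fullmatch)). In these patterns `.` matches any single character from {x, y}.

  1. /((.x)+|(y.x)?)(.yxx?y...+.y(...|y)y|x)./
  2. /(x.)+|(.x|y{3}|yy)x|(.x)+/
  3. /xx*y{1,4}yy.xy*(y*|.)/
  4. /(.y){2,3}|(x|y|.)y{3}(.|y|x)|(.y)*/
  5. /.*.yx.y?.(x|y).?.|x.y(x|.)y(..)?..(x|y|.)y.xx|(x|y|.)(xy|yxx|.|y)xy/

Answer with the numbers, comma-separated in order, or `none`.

1 → no match
2 → no match
3 → no match — must start with `x`
4 → match
5 → match

4, 5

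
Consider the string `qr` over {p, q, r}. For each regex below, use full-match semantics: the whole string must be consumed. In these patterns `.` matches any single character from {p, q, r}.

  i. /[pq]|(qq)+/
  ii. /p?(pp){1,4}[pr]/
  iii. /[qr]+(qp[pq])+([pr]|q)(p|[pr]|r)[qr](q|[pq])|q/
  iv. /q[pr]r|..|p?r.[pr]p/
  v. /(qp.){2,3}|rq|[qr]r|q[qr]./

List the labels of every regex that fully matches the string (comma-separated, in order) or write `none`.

i → no match
ii → no match
iii → no match
iv → match
v → match

iv, v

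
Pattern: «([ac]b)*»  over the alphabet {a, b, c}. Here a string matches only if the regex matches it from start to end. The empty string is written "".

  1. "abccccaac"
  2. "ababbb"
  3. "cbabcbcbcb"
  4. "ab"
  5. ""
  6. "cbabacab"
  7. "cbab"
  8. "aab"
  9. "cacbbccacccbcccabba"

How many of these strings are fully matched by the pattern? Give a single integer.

4

1 → no match
2 → no match
3 → match
4 → match
5 → match
6 → no match
7 → match
8 → no match
9 → no match
Total matched: 4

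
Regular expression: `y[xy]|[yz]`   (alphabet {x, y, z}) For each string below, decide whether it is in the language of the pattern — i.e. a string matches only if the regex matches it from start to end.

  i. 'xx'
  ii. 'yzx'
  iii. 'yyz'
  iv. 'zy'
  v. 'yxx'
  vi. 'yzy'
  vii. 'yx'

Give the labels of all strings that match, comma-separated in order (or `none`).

vii

i → no match
ii → no match
iii → no match
iv → no match
v → no match
vi → no match
vii → match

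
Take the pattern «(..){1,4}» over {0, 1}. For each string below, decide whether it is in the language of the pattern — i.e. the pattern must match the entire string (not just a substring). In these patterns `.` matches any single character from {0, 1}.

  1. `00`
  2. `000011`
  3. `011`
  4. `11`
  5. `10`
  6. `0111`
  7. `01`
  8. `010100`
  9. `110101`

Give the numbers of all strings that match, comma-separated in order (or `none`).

1 → match
2 → match
3 → no match
4 → match
5 → match
6 → match
7 → match
8 → match
9 → match

1, 2, 4, 5, 6, 7, 8, 9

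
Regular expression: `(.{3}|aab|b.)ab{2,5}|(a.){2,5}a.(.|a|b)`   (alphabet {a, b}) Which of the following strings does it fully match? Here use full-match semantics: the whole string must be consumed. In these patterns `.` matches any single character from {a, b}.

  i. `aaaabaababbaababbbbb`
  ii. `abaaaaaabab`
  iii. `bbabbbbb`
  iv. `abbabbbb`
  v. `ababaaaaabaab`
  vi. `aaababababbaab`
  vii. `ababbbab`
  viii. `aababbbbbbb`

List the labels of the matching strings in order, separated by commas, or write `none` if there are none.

iii, iv, v

i → no match
ii → no match
iii → match
iv → match
v → match
vi → no match
vii → no match
viii → no match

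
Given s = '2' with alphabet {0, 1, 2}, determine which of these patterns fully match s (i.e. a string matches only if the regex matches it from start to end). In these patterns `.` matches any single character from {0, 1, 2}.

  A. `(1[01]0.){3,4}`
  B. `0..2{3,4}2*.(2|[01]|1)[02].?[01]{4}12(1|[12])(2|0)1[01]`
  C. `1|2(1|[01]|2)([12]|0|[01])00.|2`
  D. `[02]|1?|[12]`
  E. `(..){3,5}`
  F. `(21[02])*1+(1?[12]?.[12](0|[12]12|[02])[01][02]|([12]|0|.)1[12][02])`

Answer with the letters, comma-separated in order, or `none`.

C, D

A → no match — must start with '1'
B → no match — must start with '0'
C → match
D → match
E → no match
F → no match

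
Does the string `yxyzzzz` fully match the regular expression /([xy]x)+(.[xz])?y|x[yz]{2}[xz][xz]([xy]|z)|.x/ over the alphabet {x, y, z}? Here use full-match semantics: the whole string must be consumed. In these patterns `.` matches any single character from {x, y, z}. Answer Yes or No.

No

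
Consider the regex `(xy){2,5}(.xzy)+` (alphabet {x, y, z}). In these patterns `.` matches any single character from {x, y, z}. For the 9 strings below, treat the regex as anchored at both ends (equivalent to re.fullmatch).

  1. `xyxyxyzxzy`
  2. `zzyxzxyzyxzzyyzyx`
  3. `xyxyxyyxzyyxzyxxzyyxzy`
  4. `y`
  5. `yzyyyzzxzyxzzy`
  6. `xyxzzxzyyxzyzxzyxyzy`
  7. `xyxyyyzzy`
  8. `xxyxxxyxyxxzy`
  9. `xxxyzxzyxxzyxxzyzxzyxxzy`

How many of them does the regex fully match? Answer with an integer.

2

1 → match
2 → no match — must start with `xy`
3 → match
4 → no match — must start with `xy`
5 → no match — must start with `xy`
6 → no match — must end with `xzy`
7 → no match — must end with `xzy`
8 → no match — must start with `xy`
9 → no match — must start with `xy`
Total matched: 2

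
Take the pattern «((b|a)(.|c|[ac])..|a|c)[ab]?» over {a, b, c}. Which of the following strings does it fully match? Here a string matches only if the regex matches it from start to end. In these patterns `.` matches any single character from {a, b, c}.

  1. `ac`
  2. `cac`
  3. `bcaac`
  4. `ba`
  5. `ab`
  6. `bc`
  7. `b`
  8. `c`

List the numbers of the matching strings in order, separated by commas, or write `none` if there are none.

1 → no match
2 → no match
3 → no match
4 → no match
5 → match
6 → no match
7 → no match
8 → match

5, 8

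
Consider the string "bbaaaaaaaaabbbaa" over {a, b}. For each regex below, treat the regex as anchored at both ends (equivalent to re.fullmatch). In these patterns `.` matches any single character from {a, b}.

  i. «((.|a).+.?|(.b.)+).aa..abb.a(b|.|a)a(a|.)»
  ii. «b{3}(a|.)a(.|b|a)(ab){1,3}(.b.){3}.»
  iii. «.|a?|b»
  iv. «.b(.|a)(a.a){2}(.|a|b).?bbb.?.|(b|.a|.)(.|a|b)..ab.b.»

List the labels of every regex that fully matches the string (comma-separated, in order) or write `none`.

i → no match
ii → no match
iii → no match
iv → match

iv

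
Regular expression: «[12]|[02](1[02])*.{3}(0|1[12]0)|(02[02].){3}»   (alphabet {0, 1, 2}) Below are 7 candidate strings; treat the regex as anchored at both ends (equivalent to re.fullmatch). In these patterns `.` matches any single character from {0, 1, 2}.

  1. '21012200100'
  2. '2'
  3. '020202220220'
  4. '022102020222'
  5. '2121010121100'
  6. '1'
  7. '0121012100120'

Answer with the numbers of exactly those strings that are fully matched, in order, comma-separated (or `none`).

2, 3, 4, 5, 6, 7

1 → no match
2 → match
3 → match
4 → match
5 → match
6 → match
7 → match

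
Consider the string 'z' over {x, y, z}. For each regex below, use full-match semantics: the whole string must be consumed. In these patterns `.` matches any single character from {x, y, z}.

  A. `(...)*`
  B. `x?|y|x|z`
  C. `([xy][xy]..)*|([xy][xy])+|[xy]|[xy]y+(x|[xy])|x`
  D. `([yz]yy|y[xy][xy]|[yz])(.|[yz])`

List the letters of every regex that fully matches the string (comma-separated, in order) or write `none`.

B

A → no match
B → match
C → no match
D → no match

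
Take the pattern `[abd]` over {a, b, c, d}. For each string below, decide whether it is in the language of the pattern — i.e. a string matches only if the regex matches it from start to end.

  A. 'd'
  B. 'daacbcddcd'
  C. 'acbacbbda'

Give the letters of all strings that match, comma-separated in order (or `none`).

A. 'd' → match
B. 'daacbcddcd' → no match
C. 'acbacbbda' → no match

A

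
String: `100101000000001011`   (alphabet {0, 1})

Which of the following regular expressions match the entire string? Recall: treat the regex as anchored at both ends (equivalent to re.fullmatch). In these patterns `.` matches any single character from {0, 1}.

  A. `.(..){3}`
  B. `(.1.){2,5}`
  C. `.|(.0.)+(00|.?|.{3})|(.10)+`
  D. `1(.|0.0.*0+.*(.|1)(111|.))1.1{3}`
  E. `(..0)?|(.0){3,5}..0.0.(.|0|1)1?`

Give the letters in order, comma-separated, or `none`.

A → no match
B → no match
C → match
D → no match
E → no match

C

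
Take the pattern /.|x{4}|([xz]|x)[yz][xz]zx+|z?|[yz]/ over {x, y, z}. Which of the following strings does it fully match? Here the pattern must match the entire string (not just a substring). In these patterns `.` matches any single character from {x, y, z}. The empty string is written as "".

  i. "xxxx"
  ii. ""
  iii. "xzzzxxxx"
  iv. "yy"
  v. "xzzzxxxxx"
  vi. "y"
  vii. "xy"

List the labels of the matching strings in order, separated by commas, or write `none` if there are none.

i, ii, iii, v, vi

i. "xxxx" → match
ii. "" → match
iii. "xzzzxxxx" → match
iv. "yy" → no match
v. "xzzzxxxxx" → match
vi. "y" → match
vii. "xy" → no match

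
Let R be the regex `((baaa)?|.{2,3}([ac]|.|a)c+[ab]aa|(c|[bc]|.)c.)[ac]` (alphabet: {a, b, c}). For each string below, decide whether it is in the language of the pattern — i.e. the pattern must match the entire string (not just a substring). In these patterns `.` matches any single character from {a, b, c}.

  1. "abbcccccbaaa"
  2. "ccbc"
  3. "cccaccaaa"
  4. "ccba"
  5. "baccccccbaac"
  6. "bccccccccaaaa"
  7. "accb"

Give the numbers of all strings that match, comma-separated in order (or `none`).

1 → match
2 → match
3 → no match
4 → match
5 → match
6 → match
7 → no match

1, 2, 4, 5, 6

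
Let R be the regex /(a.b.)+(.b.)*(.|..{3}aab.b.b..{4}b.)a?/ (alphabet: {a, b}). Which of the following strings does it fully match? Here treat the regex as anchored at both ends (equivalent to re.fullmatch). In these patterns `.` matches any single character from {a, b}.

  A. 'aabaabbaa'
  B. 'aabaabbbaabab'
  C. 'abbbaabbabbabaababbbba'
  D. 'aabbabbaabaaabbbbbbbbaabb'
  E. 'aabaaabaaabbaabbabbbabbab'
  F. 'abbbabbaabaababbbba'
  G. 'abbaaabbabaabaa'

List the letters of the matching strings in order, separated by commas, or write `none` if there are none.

A, B, C, D, E, F, G

A. 'aabaabbaa' → match
B → match
C → match
D → match
E → match
F → match
G → match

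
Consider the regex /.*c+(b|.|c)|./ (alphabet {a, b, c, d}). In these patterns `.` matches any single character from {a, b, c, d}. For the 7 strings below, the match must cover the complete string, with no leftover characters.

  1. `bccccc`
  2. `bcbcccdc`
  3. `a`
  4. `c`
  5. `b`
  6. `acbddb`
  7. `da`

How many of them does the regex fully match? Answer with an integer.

1 → match
2 → no match
3 → match
4 → match
5 → match
6 → no match
7 → no match
Total matched: 4

4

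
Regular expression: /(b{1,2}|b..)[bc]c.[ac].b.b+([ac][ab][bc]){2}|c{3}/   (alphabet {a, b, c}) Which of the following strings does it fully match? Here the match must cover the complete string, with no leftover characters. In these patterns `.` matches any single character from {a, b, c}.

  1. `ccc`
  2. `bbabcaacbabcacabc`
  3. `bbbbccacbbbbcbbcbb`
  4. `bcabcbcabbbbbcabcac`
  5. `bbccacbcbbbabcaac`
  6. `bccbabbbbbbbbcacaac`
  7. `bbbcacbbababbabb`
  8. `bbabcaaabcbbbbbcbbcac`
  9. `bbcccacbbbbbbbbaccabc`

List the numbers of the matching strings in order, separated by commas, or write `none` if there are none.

1, 2, 3, 4, 5, 6, 7, 8

1 → match
2 → match
3 → match
4 → match
5 → match
6 → match
7 → match
8 → match
9 → no match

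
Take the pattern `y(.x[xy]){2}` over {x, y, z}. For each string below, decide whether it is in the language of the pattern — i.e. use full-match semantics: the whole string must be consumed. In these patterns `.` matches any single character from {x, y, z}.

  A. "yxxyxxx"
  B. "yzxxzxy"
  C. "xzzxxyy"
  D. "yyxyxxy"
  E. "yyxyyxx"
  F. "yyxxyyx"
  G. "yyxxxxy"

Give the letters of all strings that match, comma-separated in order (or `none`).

A. "yxxyxxx" → match
B. "yzxxzxy" → match
C. "xzzxxyy" → no match — must start with "y"
D. "yyxyxxy" → match
E. "yyxyyxx" → match
F. "yyxxyyx" → no match
G. "yyxxxxy" → match

A, B, D, E, G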